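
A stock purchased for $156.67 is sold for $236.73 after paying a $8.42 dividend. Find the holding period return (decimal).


Formula: HPR = (P1 - P0 + D) / P0
Gain: $236.73 - $156.67 + $8.42 = $88.48
HPR = $88.48 / $156.67 = 0.5648

0.5648


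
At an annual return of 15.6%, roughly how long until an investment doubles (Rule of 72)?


Formula: Years ≈ 72 / r
Substituting: Years ≈ 72 / 15.6
Years ≈ 4.6

4.6 years


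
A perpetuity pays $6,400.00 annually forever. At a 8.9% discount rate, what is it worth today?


Formula: PV = C / r
Substituting: PV = $6,400.00 / 0.089
PV = $71,910.11

$71,910.11


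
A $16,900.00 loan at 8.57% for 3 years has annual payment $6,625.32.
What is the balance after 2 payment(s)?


Formula: Balance = PV*(1+r)^k - PMT*((1+r)^k - 1)/r
Growth: (1 + 0.0857)^2 = 1.178744
Accumulated factor: ((1+r)^k - 1)/r = 2.0857
Balance = $16,900.00 * 1.178744 - $6,625.32 * 2.0857
Balance = $6,102.35

$6,102.35


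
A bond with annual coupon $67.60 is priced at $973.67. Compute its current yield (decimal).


Formula: Current yield = annual coupon / price
Substituting: CY = $67.60 / $973.67
CY = 0.069428

0.069428


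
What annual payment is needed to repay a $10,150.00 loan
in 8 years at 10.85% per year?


Formula: PMT = PV * r / (1 - (1+r)^(-n))
Denominator: 1 - (1 + 0.1085)^(-8) = 0.561354
Numerator: $10,150.00 * 0.1085 = 1101.275
PMT = 1101.275 / 0.561354 = $1,961.82

$1,961.82


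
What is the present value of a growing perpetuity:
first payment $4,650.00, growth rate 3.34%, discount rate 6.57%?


Formula: PV = C / (r - g)
Spread: r - g = 0.0657 - 0.0334 = 0.0323
Substituting: PV = $4,650.00 / 0.0323
PV = $143,962.85

$143,962.85


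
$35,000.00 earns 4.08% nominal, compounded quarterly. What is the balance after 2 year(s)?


Formula: FV = P * (1 + r/m)^(m*t)
Period rate: r/m = 0.0408 / 4 = 0.0102
Total periods: m*t = 4 * 2 = 8
Growth factor: (1 + 0.0102)^8 = 1.084573
FV = $35,000.00 * 1.084573 = $37,960.07

$37,960.07


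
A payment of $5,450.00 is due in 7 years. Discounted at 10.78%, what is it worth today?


Formula: PV = FV / (1 + r)^n
Substituting: PV = $5,450.00 / (1 + 0.1078)^7
Discount factor: (1.1078)^7 = 2.047526
PV = $5,450.00 / 2.047526 = $2,661.75

$2,661.75


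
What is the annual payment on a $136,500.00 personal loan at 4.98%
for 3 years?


Formula: PMT = PV * r / (1 - (1+r)^(-n))
Denominator: 1 - (1 + 0.0498)^(-3) = 0.135669
Numerator: $136,500.00 * 0.0498 = 6797.7
PMT = 6797.7 / 0.135669 = $50,105.19

$50,105.19


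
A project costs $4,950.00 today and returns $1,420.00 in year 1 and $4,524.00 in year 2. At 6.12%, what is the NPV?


Formula: NPV = C0 + C1/(1+r) + C2/(1+r)^2
Discount C1: $1,420.00 / (1 + 0.0612) = $1,338.11
Discount C2: $4,524.00 / (1 + 0.0612)^2 = $4,017.24
NPV = -$4,950.00 + $1,338.11 + $4,017.24 = $405.35

$405.35


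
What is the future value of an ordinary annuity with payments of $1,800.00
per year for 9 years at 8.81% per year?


Formula: FV = PMT * ((1+r)^n - 1) / r
Growth factor: (1 + 0.0881)^9 = 2.138057
Numerator: 2.138057 - 1 = 1.138057
FV = $1,800.00 * 1.138057 / 0.0881 = $23,252.02

$23,252.02


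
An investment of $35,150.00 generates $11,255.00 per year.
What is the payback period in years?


Formula: Payback = investment / annual cash flow
Substituting: Payback = $35,150.00 / $11,255.00
Payback = 3.1231 years

3.1231 years


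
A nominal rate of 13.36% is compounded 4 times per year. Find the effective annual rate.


Formula: EAR = (1 + r/m)^m - 1
Period rate: r/m = 0.1336 / 4 = 0.0334
Compounding: (1 + 0.0334)^4 = 1.140444
EAR = 1.140444 - 1 = 0.140444

0.140444


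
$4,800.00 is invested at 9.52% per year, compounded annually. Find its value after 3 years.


Formula: FV = P * (1 + r)^n
Substituting: FV = $4,800.00 * (1 + 0.0952)^3
Growth factor: (1.0952)^3 = 1.313652
FV = $4,800.00 * 1.313652 = $6,305.53

$6,305.53


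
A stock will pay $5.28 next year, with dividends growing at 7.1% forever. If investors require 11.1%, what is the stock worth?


Formula: P = D1 / (r - g)
Spread: r - g = 0.111 - 0.071 = 0.04
Substituting: P = $5.28 / 0.04
P = $132.00

$132.00


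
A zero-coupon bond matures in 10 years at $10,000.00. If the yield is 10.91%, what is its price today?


Formula: Price = FV / (1 + r)^n
Substituting: Price = $10,000.00 / (1 + 0.1091)^10
Discount factor: (1.1091)^10 = 2.816482
Price = $10,000.00 / 2.816482 = $3,550.53

$3,550.53


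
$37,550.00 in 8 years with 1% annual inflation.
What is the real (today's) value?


Formula: Real value = nominal / (1 + inflation)^years
Price level: (1 + 0.01)^8 = 1.082857
Real value = $37,550.00 / 1.082857 = $34,676.80

$34,676.80


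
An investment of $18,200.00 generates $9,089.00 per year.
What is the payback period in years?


Formula: Payback = investment / annual cash flow
Substituting: Payback = $18,200.00 / $9,089.00
Payback = 2.0024 years

2.0024 years


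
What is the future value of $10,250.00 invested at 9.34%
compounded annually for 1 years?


Formula: FV = P * (1 + r)^n
Substituting: FV = $10,250.00 * (1 + 0.0934)^1
Growth factor: (1.0934)^1 = 1.0934
FV = $10,250.00 * 1.0934 = $11,207.35

$11,207.35


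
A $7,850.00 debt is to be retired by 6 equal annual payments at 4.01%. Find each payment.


Formula: PMT = PV * r / (1 - (1+r)^(-n))
Denominator: 1 - (1 + 0.0401)^(-6) = 0.210141
Numerator: $7,850.00 * 0.0401 = 314.785
PMT = 314.785 / 0.210141 = $1,497.97

$1,497.97


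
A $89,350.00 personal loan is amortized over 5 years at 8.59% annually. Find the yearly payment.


Formula: PMT = PV * r / (1 - (1+r)^(-n))
Denominator: 1 - (1 + 0.0859)^(-5) = 0.337706
Numerator: $89,350.00 * 0.0859 = 7675.165
PMT = 7675.165 / 0.337706 = $22,727.36

$22,727.36


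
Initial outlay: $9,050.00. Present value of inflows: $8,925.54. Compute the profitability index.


Formula: PI = PV(cash flows) / initial investment
Substituting: PI = $8,925.54 / $9,050.00
PI = 0.9862

0.9862


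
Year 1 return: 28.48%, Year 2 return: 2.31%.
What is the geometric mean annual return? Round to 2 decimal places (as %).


Formula: Geometric mean = ((1+r1)*(1+r2))^(1/2) - 1
Product: (1 + 0.2848) * (1 + 0.0231) = 1.2848 * 1.0231 = 1.314479
Square root: 1.314479^0.5 = 1.146507
Geometric mean = 1.146507 - 1 = 0.146507
As percentage: 14.65%

14.65%


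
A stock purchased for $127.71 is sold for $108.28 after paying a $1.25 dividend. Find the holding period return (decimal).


Formula: HPR = (P1 - P0 + D) / P0
Gain: $108.28 - $127.71 + $1.25 = -$18.18
HPR = -$18.18 / $127.71 = -0.1424

-0.1424


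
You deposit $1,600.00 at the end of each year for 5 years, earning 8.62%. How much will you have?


Formula: FV = PMT * ((1+r)^n - 1) / r
Growth factor: (1 + 0.0862)^5 = 1.51199
Numerator: 1.51199 - 1 = 0.51199
FV = $1,600.00 * 0.51199 / 0.0862 = $9,503.30

$9,503.30


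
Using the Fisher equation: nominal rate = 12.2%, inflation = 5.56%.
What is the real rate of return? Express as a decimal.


Formula: (1 + r_real) = (1 + r_nom) / (1 + inflation)
Substituting: (1 + r_real) = 1.122 / 1.0556
(1 + r_real) = 1.062903
r_real = 1.062903 - 1 = 0.062903

0.062903


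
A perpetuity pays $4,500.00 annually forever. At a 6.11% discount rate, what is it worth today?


Formula: PV = C / r
Substituting: PV = $4,500.00 / 0.0611
PV = $73,649.75

$73,649.75


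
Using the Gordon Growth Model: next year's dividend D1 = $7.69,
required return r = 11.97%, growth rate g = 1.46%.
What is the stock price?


Formula: P = D1 / (r - g)
Spread: r - g = 0.1197 - 0.0146 = 0.1051
Substituting: P = $7.69 / 0.1051
P = $73.17

$73.17


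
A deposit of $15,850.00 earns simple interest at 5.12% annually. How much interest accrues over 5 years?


Formula: I = P * r * t
Substituting: I = $15,850.00 * 0.0512 * 5
Step: I = $15,850.00 * 0.256
I = $4,057.60

$4,057.60


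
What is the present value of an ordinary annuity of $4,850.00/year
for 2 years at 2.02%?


Formula: PV = PMT * (1 - (1+r)^(-n)) / r
Discount factor: (1 + 0.0202)^(-2) = 0.960792
Bracket: 1 - 0.960792 = 0.039208
PV = $4,850.00 * 0.039208 / 0.0202 = $9,413.81

$9,413.81


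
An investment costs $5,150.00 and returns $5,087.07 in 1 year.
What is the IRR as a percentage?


Formula: IRR = C1/C0 - 1
Substituting: IRR = $5,087.07 / $5,150.00 - 1
Ratio: 0.987781 - 1 = -0.012219
IRR = -1.2219%

-1.2219%


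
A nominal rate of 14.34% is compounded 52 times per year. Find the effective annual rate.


Formula: EAR = (1 + r/m)^m - 1
Period rate: r/m = 0.1434 / 52 = 0.002758
Compounding: (1 + 0.002758)^52 = 1.153964
EAR = 1.153964 - 1 = 0.153964

0.153964


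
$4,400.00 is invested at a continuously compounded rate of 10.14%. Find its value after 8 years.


Formula: FV = P * e^(r*t)
Exponent: r*t = 0.1014 * 8 = 0.8112
e^(0.8112) = 2.250607
FV = $4,400.00 * 2.250607 = $9,902.67

$9,902.67


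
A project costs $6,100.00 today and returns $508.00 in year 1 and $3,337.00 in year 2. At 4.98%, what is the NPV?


Formula: NPV = C0 + C1/(1+r) + C2/(1+r)^2
Discount C1: $508.00 / (1 + 0.0498) = $483.90
Discount C2: $3,337.00 / (1 + 0.0498)^2 = $3,027.91
NPV = -$6,100.00 + $483.90 + $3,027.91 = -$2,588.19

-$2,588.19


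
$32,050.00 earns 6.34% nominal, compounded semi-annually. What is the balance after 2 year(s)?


Formula: FV = P * (1 + r/m)^(m*t)
Period rate: r/m = 0.0634 / 2 = 0.0317
Total periods: m*t = 2 * 2 = 4
Growth factor: (1 + 0.0317)^4 = 1.132958
FV = $32,050.00 * 1.132958 = $36,311.30

$36,311.30


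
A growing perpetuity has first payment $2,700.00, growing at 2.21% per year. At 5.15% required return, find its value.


Formula: PV = C / (r - g)
Spread: r - g = 0.0515 - 0.0221 = 0.0294
Substituting: PV = $2,700.00 / 0.0294
PV = $91,836.73

$91,836.73


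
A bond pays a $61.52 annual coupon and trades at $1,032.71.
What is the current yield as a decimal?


Formula: Current yield = annual coupon / price
Substituting: CY = $61.52 / $1,032.71
CY = 0.059571

0.059571


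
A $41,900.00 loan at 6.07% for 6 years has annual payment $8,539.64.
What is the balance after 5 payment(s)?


Formula: Balance = PV*(1+r)^k - PMT*((1+r)^k - 1)/r
Growth: (1 + 0.0607)^5 = 1.34265
Accumulated factor: ((1+r)^k - 1)/r = 5.644977
Balance = $41,900.00 * 1.34265 - $8,539.64 * 5.644977
Balance = $8,050.97

$8,050.97


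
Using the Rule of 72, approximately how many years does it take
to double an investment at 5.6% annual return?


Formula: Years ≈ 72 / r
Substituting: Years ≈ 72 / 5.6
Years ≈ 12.9

12.9 years


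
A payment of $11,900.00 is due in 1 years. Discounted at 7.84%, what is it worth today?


Formula: PV = FV / (1 + r)^n
Substituting: PV = $11,900.00 / (1 + 0.0784)^1
Discount factor: (1.0784)^1 = 1.0784
PV = $11,900.00 / 1.0784 = $11,034.87

$11,034.87


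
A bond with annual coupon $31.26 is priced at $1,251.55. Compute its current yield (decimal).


Formula: Current yield = annual coupon / price
Substituting: CY = $31.26 / $1,251.55
CY = 0.024977

0.024977


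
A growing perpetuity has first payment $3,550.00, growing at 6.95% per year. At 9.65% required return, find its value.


Formula: PV = C / (r - g)
Spread: r - g = 0.0965 - 0.0695 = 0.027
Substituting: PV = $3,550.00 / 0.027
PV = $131,481.48

$131,481.48


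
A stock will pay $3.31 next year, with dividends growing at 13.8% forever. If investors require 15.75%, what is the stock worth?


Formula: P = D1 / (r - g)
Spread: r - g = 0.1575 - 0.138 = 0.0195
Substituting: P = $3.31 / 0.0195
P = $169.74

$169.74


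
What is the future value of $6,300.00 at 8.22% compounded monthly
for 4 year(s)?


Formula: FV = P * (1 + r/m)^(m*t)
Period rate: r/m = 0.0822 / 12 = 0.00685
Total periods: m*t = 12 * 4 = 48
Growth factor: (1 + 0.00685)^48 = 1.387743
FV = $6,300.00 * 1.387743 = $8,742.78

$8,742.78


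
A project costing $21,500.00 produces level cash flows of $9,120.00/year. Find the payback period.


Formula: Payback = investment / annual cash flow
Substituting: Payback = $21,500.00 / $9,120.00
Payback = 2.3575 years

2.3575 years


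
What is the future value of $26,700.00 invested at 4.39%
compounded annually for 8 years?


Formula: FV = P * (1 + r)^n
Substituting: FV = $26,700.00 * (1 + 0.0439)^8
Growth factor: (1.0439)^8 = 1.410169
FV = $26,700.00 * 1.410169 = $37,651.51

$37,651.51


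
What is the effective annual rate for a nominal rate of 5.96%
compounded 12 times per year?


Formula: EAR = (1 + r/m)^m - 1
Period rate: r/m = 0.0596 / 12 = 0.004967
Compounding: (1 + 0.004967)^12 = 1.061255
EAR = 1.061255 - 1 = 0.061255

0.061255


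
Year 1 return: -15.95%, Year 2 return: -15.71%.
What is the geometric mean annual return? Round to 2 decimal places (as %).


Formula: Geometric mean = ((1+r1)*(1+r2))^(1/2) - 1
Product: (1 + -0.1595) * (1 + -0.1571) = 0.8405 * 0.8429 = 0.708457
Square root: 0.708457^0.5 = 0.841699
Geometric mean = 0.841699 - 1 = -0.158301
As percentage: -15.83%

-15.83%


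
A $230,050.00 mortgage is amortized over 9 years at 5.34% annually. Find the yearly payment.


Formula: PMT = PV * r / (1 - (1+r)^(-n))
Denominator: 1 - (1 + 0.0534)^(-9) = 0.373876
Numerator: $230,050.00 * 0.0534 = 12284.67
PMT = 12284.67 / 0.373876 = $32,857.58

$32,857.58


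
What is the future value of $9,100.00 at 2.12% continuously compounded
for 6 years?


Formula: FV = P * e^(r*t)
Exponent: r*t = 0.0212 * 6 = 0.1272
e^(0.1272) = 1.135644
FV = $9,100.00 * 1.135644 = $10,334.36

$10,334.36


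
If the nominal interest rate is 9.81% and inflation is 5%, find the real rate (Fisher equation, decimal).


Formula: (1 + r_real) = (1 + r_nom) / (1 + inflation)
Substituting: (1 + r_real) = 1.0981 / 1.05
(1 + r_real) = 1.04581
r_real = 1.04581 - 1 = 0.04581

0.04581


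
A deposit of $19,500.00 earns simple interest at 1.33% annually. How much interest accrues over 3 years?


Formula: I = P * r * t
Substituting: I = $19,500.00 * 0.0133 * 3
Step: I = $19,500.00 * 0.0399
I = $778.05

$778.05


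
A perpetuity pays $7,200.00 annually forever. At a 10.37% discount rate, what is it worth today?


Formula: PV = C / r
Substituting: PV = $7,200.00 / 0.1037
PV = $69,431.05

$69,431.05


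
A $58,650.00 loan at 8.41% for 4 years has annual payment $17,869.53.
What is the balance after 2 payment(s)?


Formula: Balance = PV*(1+r)^k - PMT*((1+r)^k - 1)/r
Growth: (1 + 0.0841)^2 = 1.175273
Accumulated factor: ((1+r)^k - 1)/r = 2.0841
Balance = $58,650.00 * 1.175273 - $17,869.53 * 2.0841
Balance = $31,687.86

$31,687.86


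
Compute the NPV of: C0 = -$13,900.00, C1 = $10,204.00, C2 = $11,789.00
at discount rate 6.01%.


Formula: NPV = C0 + C1/(1+r) + C2/(1+r)^2
Discount C1: $10,204.00 / (1 + 0.0601) = $9,625.51
Discount C2: $11,789.00 / (1 + 0.0601)^2 = $10,490.19
NPV = -$13,900.00 + $9,625.51 + $10,490.19 = $6,215.70

$6,215.70


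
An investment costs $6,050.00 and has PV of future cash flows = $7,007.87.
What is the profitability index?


Formula: PI = PV(cash flows) / initial investment
Substituting: PI = $7,007.87 / $6,050.00
PI = 1.1583

1.1583


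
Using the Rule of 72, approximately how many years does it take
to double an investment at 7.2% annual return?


Formula: Years ≈ 72 / r
Substituting: Years ≈ 72 / 7.2
Years ≈ 10.0

10.0 years


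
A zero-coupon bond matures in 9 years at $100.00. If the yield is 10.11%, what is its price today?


Formula: Price = FV / (1 + r)^n
Substituting: Price = $100.00 / (1 + 0.1011)^9
Discount factor: (1.1011)^9 = 2.379254
Price = $100.00 / 2.379254 = $42.03

$42.03


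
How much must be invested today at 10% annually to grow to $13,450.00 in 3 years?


Formula: PV = FV / (1 + r)^n
Substituting: PV = $13,450.00 / (1 + 0.1)^3
Discount factor: (1.1)^3 = 1.331
PV = $13,450.00 / 1.331 = $10,105.18

$10,105.18


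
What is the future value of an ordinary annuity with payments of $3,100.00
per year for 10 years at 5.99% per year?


Formula: FV = PMT * ((1+r)^n - 1) / r
Growth factor: (1 + 0.0599)^10 = 1.789159
Numerator: 1.789159 - 1 = 0.789159
FV = $3,100.00 * 0.789159 / 0.0599 = $40,841.28

$40,841.28


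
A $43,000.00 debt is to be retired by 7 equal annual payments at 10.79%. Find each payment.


Formula: PMT = PV * r / (1 - (1+r)^(-n))
Denominator: 1 - (1 + 0.1079)^(-7) = 0.511914
Numerator: $43,000.00 * 0.1079 = 4639.7
PMT = 4639.7 / 0.511914 = $9,063.43

$9,063.43


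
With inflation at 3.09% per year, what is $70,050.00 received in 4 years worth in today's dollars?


Formula: Real value = nominal / (1 + inflation)^years
Price level: (1 + 0.0309)^4 = 1.129448
Real value = $70,050.00 / 1.129448 = $62,021.46

$62,021.46


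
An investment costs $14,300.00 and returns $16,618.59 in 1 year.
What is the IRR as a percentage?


Formula: IRR = C1/C0 - 1
Substituting: IRR = $16,618.59 / $14,300.00 - 1
Ratio: 1.162139 - 1 = 0.162139
IRR = 16.2139%

16.2139%


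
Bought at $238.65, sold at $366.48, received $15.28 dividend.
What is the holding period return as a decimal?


Formula: HPR = (P1 - P0 + D) / P0
Gain: $366.48 - $238.65 + $15.28 = $143.11
HPR = $143.11 / $238.65 = 0.5997

0.5997


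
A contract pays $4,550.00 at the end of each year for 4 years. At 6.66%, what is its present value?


Formula: PV = PMT * (1 - (1+r)^(-n)) / r
Discount factor: (1 + 0.0666)^(-4) = 0.772669
Bracket: 1 - 0.772669 = 0.227331
PV = $4,550.00 * 0.227331 / 0.0666 = $15,530.85

$15,530.85


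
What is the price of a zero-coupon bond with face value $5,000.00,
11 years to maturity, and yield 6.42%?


Formula: Price = FV / (1 + r)^n
Substituting: Price = $5,000.00 / (1 + 0.0642)^11
Discount factor: (1.0642)^11 = 1.982694
Price = $5,000.00 / 1.982694 = $2,521.82

$2,521.82


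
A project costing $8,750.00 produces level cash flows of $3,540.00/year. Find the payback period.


Formula: Payback = investment / annual cash flow
Substituting: Payback = $8,750.00 / $3,540.00
Payback = 2.4718 years

2.4718 years


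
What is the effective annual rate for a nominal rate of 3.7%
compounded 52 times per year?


Formula: EAR = (1 + r/m)^m - 1
Period rate: r/m = 0.037 / 52 = 0.000712
Compounding: (1 + 0.000712)^52 = 1.037679
EAR = 1.037679 - 1 = 0.037679

0.037679


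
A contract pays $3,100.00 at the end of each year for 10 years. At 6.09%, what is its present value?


Formula: PV = PMT * (1 - (1+r)^(-n)) / r
Discount factor: (1 + 0.0609)^(-10) = 0.553676
Bracket: 1 - 0.553676 = 0.446324
PV = $3,100.00 * 0.446324 / 0.0609 = $22,719.30

$22,719.30


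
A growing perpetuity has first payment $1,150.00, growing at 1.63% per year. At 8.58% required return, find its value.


Formula: PV = C / (r - g)
Spread: r - g = 0.0858 - 0.0163 = 0.0695
Substituting: PV = $1,150.00 / 0.0695
PV = $16,546.76

$16,546.76


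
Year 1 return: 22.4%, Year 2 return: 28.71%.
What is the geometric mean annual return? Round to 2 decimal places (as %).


Formula: Geometric mean = ((1+r1)*(1+r2))^(1/2) - 1
Product: (1 + 0.224) * (1 + 0.2871) = 1.224 * 1.2871 = 1.57541
Square root: 1.57541^0.5 = 1.255154
Geometric mean = 1.255154 - 1 = 0.255154
As percentage: 25.52%

25.52%


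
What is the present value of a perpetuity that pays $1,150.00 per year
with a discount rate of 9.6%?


Formula: PV = C / r
Substituting: PV = $1,150.00 / 0.096
PV = $11,979.17

$11,979.17


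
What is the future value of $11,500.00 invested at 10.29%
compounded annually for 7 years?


Formula: FV = P * (1 + r)^n
Substituting: FV = $11,500.00 * (1 + 0.1029)^7
Growth factor: (1.1029)^7 = 1.984965
FV = $11,500.00 * 1.984965 = $22,827.10

$22,827.10


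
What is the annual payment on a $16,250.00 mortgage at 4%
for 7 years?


Formula: PMT = PV * r / (1 - (1+r)^(-n))
Denominator: 1 - (1 + 0.04)^(-7) = 0.240082
Numerator: $16,250.00 * 0.04 = 650.0
PMT = 650.0 / 0.240082 = $2,707.41

$2,707.41


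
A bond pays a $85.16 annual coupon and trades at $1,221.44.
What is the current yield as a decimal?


Formula: Current yield = annual coupon / price
Substituting: CY = $85.16 / $1,221.44
CY = 0.069721

0.069721


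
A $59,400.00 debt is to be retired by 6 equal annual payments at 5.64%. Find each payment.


Formula: PMT = PV * r / (1 - (1+r)^(-n))
Denominator: 1 - (1 + 0.0564)^(-6) = 0.280502
Numerator: $59,400.00 * 0.0564 = 3350.16
PMT = 3350.16 / 0.280502 = $11,943.45

$11,943.45


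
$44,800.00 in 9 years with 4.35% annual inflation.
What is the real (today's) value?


Formula: Real value = nominal / (1 + inflation)^years
Price level: (1 + 0.0435)^9 = 1.467007
Real value = $44,800.00 / 1.467007 = $30,538.38

$30,538.38


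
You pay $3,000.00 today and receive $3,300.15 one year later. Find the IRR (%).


Formula: IRR = C1/C0 - 1
Substituting: IRR = $3,300.15 / $3,000.00 - 1
Ratio: 1.10005 - 1 = 0.10005
IRR = 10.005%

10.005%


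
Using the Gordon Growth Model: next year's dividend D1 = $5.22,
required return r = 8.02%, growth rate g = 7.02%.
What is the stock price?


Formula: P = D1 / (r - g)
Spread: r - g = 0.0802 - 0.0702 = 0.01
Substituting: P = $5.22 / 0.01
P = $522.00

$522.00


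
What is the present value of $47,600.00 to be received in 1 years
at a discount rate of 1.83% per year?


Formula: PV = FV / (1 + r)^n
Substituting: PV = $47,600.00 / (1 + 0.0183)^1
Discount factor: (1.0183)^1 = 1.0183
PV = $47,600.00 / 1.0183 = $46,744.57

$46,744.57


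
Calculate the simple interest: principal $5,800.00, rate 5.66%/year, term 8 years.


Formula: I = P * r * t
Substituting: I = $5,800.00 * 0.0566 * 8
Step: I = $5,800.00 * 0.4528
I = $2,626.24

$2,626.24


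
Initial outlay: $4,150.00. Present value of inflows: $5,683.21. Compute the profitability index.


Formula: PI = PV(cash flows) / initial investment
Substituting: PI = $5,683.21 / $4,150.00
PI = 1.3694

1.3694


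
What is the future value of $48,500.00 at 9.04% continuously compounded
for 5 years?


Formula: FV = P * e^(r*t)
Exponent: r*t = 0.0904 * 5 = 0.452
e^(0.452) = 1.571452
FV = $48,500.00 * 1.571452 = $76,215.42

$76,215.42


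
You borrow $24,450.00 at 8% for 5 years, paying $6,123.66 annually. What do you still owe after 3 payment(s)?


Formula: Balance = PV*(1+r)^k - PMT*((1+r)^k - 1)/r
Growth: (1 + 0.08)^3 = 1.259712
Accumulated factor: ((1+r)^k - 1)/r = 3.2464
Balance = $24,450.00 * 1.259712 - $6,123.66 * 3.2464
Balance = $10,920.11

$10,920.11


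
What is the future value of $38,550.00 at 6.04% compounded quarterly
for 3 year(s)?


Formula: FV = P * (1 + r/m)^(m*t)
Period rate: r/m = 0.0604 / 4 = 0.0151
Total periods: m*t = 4 * 3 = 12
Growth factor: (1 + 0.0151)^12 = 1.197032
FV = $38,550.00 * 1.197032 = $46,145.60

$46,145.60


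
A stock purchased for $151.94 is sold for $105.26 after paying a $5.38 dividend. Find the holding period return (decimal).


Formula: HPR = (P1 - P0 + D) / P0
Gain: $105.26 - $151.94 + $5.38 = -$41.30
HPR = -$41.30 / $151.94 = -0.2718

-0.2718


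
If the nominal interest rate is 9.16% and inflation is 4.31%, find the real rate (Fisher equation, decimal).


Formula: (1 + r_real) = (1 + r_nom) / (1 + inflation)
Substituting: (1 + r_real) = 1.0916 / 1.0431
(1 + r_real) = 1.046496
r_real = 1.046496 - 1 = 0.046496

0.046496


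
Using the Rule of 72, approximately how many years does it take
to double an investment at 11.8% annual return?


Formula: Years ≈ 72 / r
Substituting: Years ≈ 72 / 11.8
Years ≈ 6.1

6.1 years


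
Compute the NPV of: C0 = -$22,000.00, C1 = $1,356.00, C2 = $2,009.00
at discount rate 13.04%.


Formula: NPV = C0 + C1/(1+r) + C2/(1+r)^2
Discount C1: $1,356.00 / (1 + 0.1304) = $1,199.58
Discount C2: $2,009.00 / (1 + 0.1304)^2 = $1,572.23
NPV = -$22,000.00 + $1,199.58 + $1,572.23 = -$19,228.20

-$19,228.20


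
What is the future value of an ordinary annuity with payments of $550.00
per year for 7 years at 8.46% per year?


Formula: FV = PMT * ((1+r)^n - 1) / r
Growth factor: (1 + 0.0846)^7 = 1.765579
Numerator: 1.765579 - 1 = 0.765579
FV = $550.00 * 0.765579 / 0.0846 = $4,977.17

$4,977.17


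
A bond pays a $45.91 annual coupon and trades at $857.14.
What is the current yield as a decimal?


Formula: Current yield = annual coupon / price
Substituting: CY = $45.91 / $857.14
CY = 0.053562

0.053562


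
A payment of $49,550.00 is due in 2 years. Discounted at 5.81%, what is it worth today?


Formula: PV = FV / (1 + r)^n
Substituting: PV = $49,550.00 / (1 + 0.0581)^2
Discount factor: (1.0581)^2 = 1.119576
PV = $49,550.00 / 1.119576 = $44,257.84

$44,257.84


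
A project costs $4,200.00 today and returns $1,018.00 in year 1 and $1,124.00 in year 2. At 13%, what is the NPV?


Formula: NPV = C0 + C1/(1+r) + C2/(1+r)^2
Discount C1: $1,018.00 / (1 + 0.13) = $900.88
Discount C2: $1,124.00 / (1 + 0.13)^2 = $880.26
NPV = -$4,200.00 + $900.88 + $880.26 = -$2,418.86

-$2,418.86


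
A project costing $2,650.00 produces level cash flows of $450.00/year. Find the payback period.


Formula: Payback = investment / annual cash flow
Substituting: Payback = $2,650.00 / $450.00
Payback = 5.8889 years

5.8889 years


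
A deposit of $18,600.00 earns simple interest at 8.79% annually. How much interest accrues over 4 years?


Formula: I = P * r * t
Substituting: I = $18,600.00 * 0.0879 * 4
Step: I = $18,600.00 * 0.3516
I = $6,539.76

$6,539.76


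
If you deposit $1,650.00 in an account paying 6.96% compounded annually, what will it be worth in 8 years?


Formula: FV = P * (1 + r)^n
Substituting: FV = $1,650.00 * (1 + 0.0696)^8
Growth factor: (1.0696)^8 = 1.713054
FV = $1,650.00 * 1.713054 = $2,826.54

$2,826.54


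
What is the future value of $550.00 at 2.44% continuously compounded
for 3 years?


Formula: FV = P * e^(r*t)
Exponent: r*t = 0.0244 * 3 = 0.0732
e^(0.0732) = 1.075946
FV = $550.00 * 1.075946 = $591.77

$591.77


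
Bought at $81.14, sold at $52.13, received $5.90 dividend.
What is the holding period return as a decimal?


Formula: HPR = (P1 - P0 + D) / P0
Gain: $52.13 - $81.14 + $5.90 = -$23.11
HPR = -$23.11 / $81.14 = -0.2848

-0.2848


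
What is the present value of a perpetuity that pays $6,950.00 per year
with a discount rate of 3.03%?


Formula: PV = C / r
Substituting: PV = $6,950.00 / 0.0303
PV = $229,372.94

$229,372.94


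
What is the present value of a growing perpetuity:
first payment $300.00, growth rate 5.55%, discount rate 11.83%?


Formula: PV = C / (r - g)
Spread: r - g = 0.1183 - 0.0555 = 0.0628
Substituting: PV = $300.00 / 0.0628
PV = $4,777.07

$4,777.07


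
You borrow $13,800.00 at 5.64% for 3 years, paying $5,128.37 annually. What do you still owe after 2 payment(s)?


Formula: Balance = PV*(1+r)^k - PMT*((1+r)^k - 1)/r
Growth: (1 + 0.0564)^2 = 1.115981
Accumulated factor: ((1+r)^k - 1)/r = 2.0564
Balance = $13,800.00 * 1.115981 - $5,128.37 * 2.0564
Balance = $4,854.56

$4,854.56


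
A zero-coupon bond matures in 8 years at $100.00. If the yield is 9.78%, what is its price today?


Formula: Price = FV / (1 + r)^n
Substituting: Price = $100.00 / (1 + 0.0978)^8
Discount factor: (1.0978)^8 = 2.109531
Price = $100.00 / 2.109531 = $47.40

$47.40


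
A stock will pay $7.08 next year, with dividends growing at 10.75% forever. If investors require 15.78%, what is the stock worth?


Formula: P = D1 / (r - g)
Spread: r - g = 0.1578 - 0.1075 = 0.0503
Substituting: P = $7.08 / 0.0503
P = $140.76

$140.76


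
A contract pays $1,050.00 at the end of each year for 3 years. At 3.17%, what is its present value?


Formula: PV = PMT * (1 - (1+r)^(-n)) / r
Discount factor: (1 + 0.0317)^(-3) = 0.910625
Bracket: 1 - 0.910625 = 0.089375
PV = $1,050.00 * 0.089375 / 0.0317 = $2,960.36

$2,960.36


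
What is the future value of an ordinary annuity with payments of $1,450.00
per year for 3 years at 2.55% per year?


Formula: FV = PMT * ((1+r)^n - 1) / r
Growth factor: (1 + 0.0255)^3 = 1.078467
Numerator: 1.078467 - 1 = 0.078467
FV = $1,450.00 * 0.078467 / 0.0255 = $4,461.87

$4,461.87


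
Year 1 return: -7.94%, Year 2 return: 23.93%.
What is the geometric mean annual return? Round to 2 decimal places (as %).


Formula: Geometric mean = ((1+r1)*(1+r2))^(1/2) - 1
Product: (1 + -0.0794) * (1 + 0.2393) = 0.9206 * 1.2393 = 1.1409
Square root: 1.1409^0.5 = 1.068129
Geometric mean = 1.068129 - 1 = 0.068129
As percentage: 6.81%

6.81%


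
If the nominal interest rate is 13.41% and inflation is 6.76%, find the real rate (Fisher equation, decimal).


Formula: (1 + r_real) = (1 + r_nom) / (1 + inflation)
Substituting: (1 + r_real) = 1.1341 / 1.0676
(1 + r_real) = 1.062289
r_real = 1.062289 - 1 = 0.062289

0.062289


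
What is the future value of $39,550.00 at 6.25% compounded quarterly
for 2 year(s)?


Formula: FV = P * (1 + r/m)^(m*t)
Period rate: r/m = 0.0625 / 4 = 0.015625
Total periods: m*t = 4 * 2 = 8
Growth factor: (1 + 0.015625)^8 = 1.132054
FV = $39,550.00 * 1.132054 = $44,772.73

$44,772.73


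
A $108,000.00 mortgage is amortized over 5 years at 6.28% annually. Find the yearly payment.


Formula: PMT = PV * r / (1 - (1+r)^(-n))
Denominator: 1 - (1 + 0.0628)^(-5) = 0.262534
Numerator: $108,000.00 * 0.0628 = 6782.4
PMT = 6782.4 / 0.262534 = $25,834.41

$25,834.41


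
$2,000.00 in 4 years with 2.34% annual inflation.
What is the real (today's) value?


Formula: Real value = nominal / (1 + inflation)^years
Price level: (1 + 0.0234)^4 = 1.096937
Real value = $2,000.00 / 1.096937 = $1,823.26

$1,823.26


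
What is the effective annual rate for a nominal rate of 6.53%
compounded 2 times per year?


Formula: EAR = (1 + r/m)^m - 1
Period rate: r/m = 0.0653 / 2 = 0.03265
Compounding: (1 + 0.03265)^2 = 1.066366
EAR = 1.066366 - 1 = 0.066366

0.066366


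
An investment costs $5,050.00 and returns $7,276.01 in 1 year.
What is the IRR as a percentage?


Formula: IRR = C1/C0 - 1
Substituting: IRR = $7,276.01 / $5,050.00 - 1
Ratio: 1.440794 - 1 = 0.440794
IRR = 44.0794%

44.0794%


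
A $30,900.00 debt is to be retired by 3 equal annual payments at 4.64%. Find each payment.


Formula: PMT = PV * r / (1 - (1+r)^(-n))
Denominator: 1 - (1 + 0.0464)^(-3) = 0.127216
Numerator: $30,900.00 * 0.0464 = 1433.76
PMT = 1433.76 / 0.127216 = $11,270.29

$11,270.29


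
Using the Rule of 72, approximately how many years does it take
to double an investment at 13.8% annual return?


Formula: Years ≈ 72 / r
Substituting: Years ≈ 72 / 13.8
Years ≈ 5.2

5.2 years


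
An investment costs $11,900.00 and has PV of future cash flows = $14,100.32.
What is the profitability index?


Formula: PI = PV(cash flows) / initial investment
Substituting: PI = $14,100.32 / $11,900.00
PI = 1.1849

1.1849


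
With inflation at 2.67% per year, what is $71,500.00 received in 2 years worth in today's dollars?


Formula: Real value = nominal / (1 + inflation)^years
Price level: (1 + 0.0267)^2 = 1.054113
Real value = $71,500.00 / 1.054113 = $67,829.55

$67,829.55


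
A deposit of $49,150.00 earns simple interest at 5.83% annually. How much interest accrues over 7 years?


Formula: I = P * r * t
Substituting: I = $49,150.00 * 0.0583 * 7
Step: I = $49,150.00 * 0.4081
I = $20,058.12

$20,058.12


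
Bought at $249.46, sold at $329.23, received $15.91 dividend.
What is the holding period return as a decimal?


Formula: HPR = (P1 - P0 + D) / P0
Gain: $329.23 - $249.46 + $15.91 = $95.68
HPR = $95.68 / $249.46 = 0.3835

0.3835


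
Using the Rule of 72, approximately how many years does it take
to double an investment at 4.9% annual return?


Formula: Years ≈ 72 / r
Substituting: Years ≈ 72 / 4.9
Years ≈ 14.7

14.7 years


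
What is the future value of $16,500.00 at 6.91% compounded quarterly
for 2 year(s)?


Formula: FV = P * (1 + r/m)^(m*t)
Period rate: r/m = 0.0691 / 4 = 0.017275
Total periods: m*t = 4 * 2 = 8
Growth factor: (1 + 0.017275)^8 = 1.146851
FV = $16,500.00 * 1.146851 = $18,923.04

$18,923.04


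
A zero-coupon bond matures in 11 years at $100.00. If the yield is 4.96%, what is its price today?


Formula: Price = FV / (1 + r)^n
Substituting: Price = $100.00 / (1 + 0.0496)^11
Discount factor: (1.0496)^11 = 1.703186
Price = $100.00 / 1.703186 = $58.71

$58.71


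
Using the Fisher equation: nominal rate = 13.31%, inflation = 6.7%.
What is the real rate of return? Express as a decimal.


Formula: (1 + r_real) = (1 + r_nom) / (1 + inflation)
Substituting: (1 + r_real) = 1.1331 / 1.067
(1 + r_real) = 1.061949
r_real = 1.061949 - 1 = 0.061949

0.061949


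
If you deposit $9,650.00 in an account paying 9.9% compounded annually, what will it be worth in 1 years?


Formula: FV = P * (1 + r)^n
Substituting: FV = $9,650.00 * (1 + 0.099)^1
Growth factor: (1.099)^1 = 1.099
FV = $9,650.00 * 1.099 = $10,605.35

$10,605.35


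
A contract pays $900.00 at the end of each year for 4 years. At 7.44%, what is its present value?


Formula: PV = PMT * (1 - (1+r)^(-n)) / r
Discount factor: (1 + 0.0744)^(-4) = 0.750475
Bracket: 1 - 0.750475 = 0.249525
PV = $900.00 * 0.249525 / 0.0744 = $3,018.45

$3,018.45


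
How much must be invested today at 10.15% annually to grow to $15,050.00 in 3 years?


Formula: PV = FV / (1 + r)^n
Substituting: PV = $15,050.00 / (1 + 0.1015)^3
Discount factor: (1.1015)^3 = 1.336452
PV = $15,050.00 / 1.336452 = $11,261.16

$11,261.16


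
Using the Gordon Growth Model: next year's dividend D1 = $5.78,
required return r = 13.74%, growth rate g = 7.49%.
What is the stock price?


Formula: P = D1 / (r - g)
Spread: r - g = 0.1374 - 0.0749 = 0.0625
Substituting: P = $5.78 / 0.0625
P = $92.48

$92.48


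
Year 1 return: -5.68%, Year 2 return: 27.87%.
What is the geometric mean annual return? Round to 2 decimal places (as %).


Formula: Geometric mean = ((1+r1)*(1+r2))^(1/2) - 1
Product: (1 + -0.0568) * (1 + 0.2787) = 0.9432 * 1.2787 = 1.20607
Square root: 1.20607^0.5 = 1.098212
Geometric mean = 1.098212 - 1 = 0.098212
As percentage: 9.82%

9.82%


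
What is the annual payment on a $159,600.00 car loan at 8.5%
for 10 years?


Formula: PMT = PV * r / (1 - (1+r)^(-n))
Denominator: 1 - (1 + 0.085)^(-10) = 0.557715
Numerator: $159,600.00 * 0.085 = 13566.0
PMT = 13566.0 / 0.557715 = $24,324.27

$24,324.27


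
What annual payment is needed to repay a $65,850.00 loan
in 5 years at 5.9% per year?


Formula: PMT = PV * r / (1 - (1+r)^(-n))
Denominator: 1 - (1 + 0.059)^(-5) = 0.249207
Numerator: $65,850.00 * 0.059 = 3885.15
PMT = 3885.15 / 0.249207 = $15,590.05

$15,590.05


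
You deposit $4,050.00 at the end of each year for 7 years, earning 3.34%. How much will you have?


Formula: FV = PMT * ((1+r)^n - 1) / r
Growth factor: (1 + 0.0334)^7 = 1.258575
Numerator: 1.258575 - 1 = 0.258575
FV = $4,050.00 * 0.258575 / 0.0334 = $31,354.19

$31,354.19


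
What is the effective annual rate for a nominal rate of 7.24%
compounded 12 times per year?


Formula: EAR = (1 + r/m)^m - 1
Period rate: r/m = 0.0724 / 12 = 0.006033
Compounding: (1 + 0.006033)^12 = 1.074851
EAR = 1.074851 - 1 = 0.074851

0.074851


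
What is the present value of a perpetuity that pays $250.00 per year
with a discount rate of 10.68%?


Formula: PV = C / r
Substituting: PV = $250.00 / 0.1068
PV = $2,340.82

$2,340.82


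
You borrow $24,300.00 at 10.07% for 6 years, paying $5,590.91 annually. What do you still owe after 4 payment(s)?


Formula: Balance = PV*(1+r)^k - PMT*((1+r)^k - 1)/r
Growth: (1 + 0.1007)^4 = 1.46783
Accumulated factor: ((1+r)^k - 1)/r = 4.645783
Balance = $24,300.00 * 1.46783 - $5,590.91 * 4.645783
Balance = $9,694.12

$9,694.12


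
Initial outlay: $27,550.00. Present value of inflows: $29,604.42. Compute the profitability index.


Formula: PI = PV(cash flows) / initial investment
Substituting: PI = $29,604.42 / $27,550.00
PI = 1.0746

1.0746


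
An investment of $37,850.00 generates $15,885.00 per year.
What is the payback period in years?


Formula: Payback = investment / annual cash flow
Substituting: Payback = $37,850.00 / $15,885.00
Payback = 2.3828 years

2.3828 years


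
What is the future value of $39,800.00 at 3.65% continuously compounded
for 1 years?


Formula: FV = P * e^(r*t)
Exponent: r*t = 0.0365 * 1 = 0.0365
e^(0.0365) = 1.037174
FV = $39,800.00 * 1.037174 = $41,279.54

$41,279.54


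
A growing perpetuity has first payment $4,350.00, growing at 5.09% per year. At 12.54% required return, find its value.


Formula: PV = C / (r - g)
Spread: r - g = 0.1254 - 0.0509 = 0.0745
Substituting: PV = $4,350.00 / 0.0745
PV = $58,389.26

$58,389.26


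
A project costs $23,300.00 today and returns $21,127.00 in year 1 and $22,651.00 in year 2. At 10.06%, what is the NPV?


Formula: NPV = C0 + C1/(1+r) + C2/(1+r)^2
Discount C1: $21,127.00 / (1 + 0.1006) = $19,195.89
Discount C2: $22,651.00 / (1 + 0.1006)^2 = $18,699.43
NPV = -$23,300.00 + $19,195.89 + $18,699.43 = $14,595.32

$14,595.32


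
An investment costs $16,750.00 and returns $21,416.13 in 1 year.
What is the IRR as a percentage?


Formula: IRR = C1/C0 - 1
Substituting: IRR = $21,416.13 / $16,750.00 - 1
Ratio: 1.278575 - 1 = 0.278575
IRR = 27.8575%

27.8575%


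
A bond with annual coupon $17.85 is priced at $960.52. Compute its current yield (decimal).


Formula: Current yield = annual coupon / price
Substituting: CY = $17.85 / $960.52
CY = 0.018584

0.018584


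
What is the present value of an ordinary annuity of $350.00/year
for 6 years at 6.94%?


Formula: PV = PMT * (1 - (1+r)^(-n)) / r
Discount factor: (1 + 0.0694)^(-6) = 0.668589
Bracket: 1 - 0.668589 = 0.331411
PV = $350.00 * 0.331411 / 0.0694 = $1,671.38

$1,671.38


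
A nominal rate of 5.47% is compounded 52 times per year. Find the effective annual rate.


Formula: EAR = (1 + r/m)^m - 1
Period rate: r/m = 0.0547 / 52 = 0.001052
Compounding: (1 + 0.001052)^52 = 1.056193
EAR = 1.056193 - 1 = 0.056193

0.056193


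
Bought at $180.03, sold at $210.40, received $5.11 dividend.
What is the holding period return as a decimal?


Formula: HPR = (P1 - P0 + D) / P0
Gain: $210.40 - $180.03 + $5.11 = $35.48
HPR = $35.48 / $180.03 = 0.1971

0.1971


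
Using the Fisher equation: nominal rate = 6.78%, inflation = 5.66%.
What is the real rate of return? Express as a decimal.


Formula: (1 + r_real) = (1 + r_nom) / (1 + inflation)
Substituting: (1 + r_real) = 1.0678 / 1.0566
(1 + r_real) = 1.0106
r_real = 1.0106 - 1 = 0.0106

0.0106


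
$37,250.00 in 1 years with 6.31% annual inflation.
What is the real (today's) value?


Formula: Real value = nominal / (1 + inflation)^years
Price level: (1 + 0.0631)^1 = 1.0631
Real value = $37,250.00 / 1.0631 = $35,039.04

$35,039.04


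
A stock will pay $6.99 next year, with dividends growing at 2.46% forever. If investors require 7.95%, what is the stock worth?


Formula: P = D1 / (r - g)
Spread: r - g = 0.0795 - 0.0246 = 0.0549
Substituting: P = $6.99 / 0.0549
P = $127.32

$127.32


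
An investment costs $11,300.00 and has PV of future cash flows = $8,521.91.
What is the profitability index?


Formula: PI = PV(cash flows) / initial investment
Substituting: PI = $8,521.91 / $11,300.00
PI = 0.7542

0.7542


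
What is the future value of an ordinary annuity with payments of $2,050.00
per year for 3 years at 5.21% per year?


Formula: FV = PMT * ((1+r)^n - 1) / r
Growth factor: (1 + 0.0521)^3 = 1.164585
Numerator: 1.164585 - 1 = 0.164585
FV = $2,050.00 * 0.164585 / 0.0521 = $6,475.98

$6,475.98


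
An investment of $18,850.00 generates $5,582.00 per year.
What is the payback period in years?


Formula: Payback = investment / annual cash flow
Substituting: Payback = $18,850.00 / $5,582.00
Payback = 3.3769 years

3.3769 years


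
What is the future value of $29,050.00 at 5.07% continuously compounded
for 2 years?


Formula: FV = P * e^(r*t)
Exponent: r*t = 0.0507 * 2 = 0.1014
e^(0.1014) = 1.106719
FV = $29,050.00 * 1.106719 = $32,150.19

$32,150.19
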